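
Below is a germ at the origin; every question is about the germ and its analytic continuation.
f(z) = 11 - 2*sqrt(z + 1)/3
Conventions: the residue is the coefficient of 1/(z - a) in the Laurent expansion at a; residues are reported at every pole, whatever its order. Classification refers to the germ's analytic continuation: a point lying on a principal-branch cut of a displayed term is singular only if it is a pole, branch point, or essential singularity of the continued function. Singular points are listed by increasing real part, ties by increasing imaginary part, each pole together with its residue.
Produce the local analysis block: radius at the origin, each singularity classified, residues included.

Radius of convergence at 0: 1.
At -1: an algebraic (square-root) branch point.

Branch term (-2/3)*sqrt(1 - z/(-1)): its argument vanishes at z = -1, a square-root branch point, modulus 1.
The radius of convergence is the smallest modulus among the singular points: 1.


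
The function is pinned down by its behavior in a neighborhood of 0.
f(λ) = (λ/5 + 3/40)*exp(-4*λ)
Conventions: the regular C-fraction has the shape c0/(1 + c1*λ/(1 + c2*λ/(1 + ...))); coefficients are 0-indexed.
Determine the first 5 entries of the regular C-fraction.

Taylor coefficients (expand at 0): a_0 = 3/40, a_1 = -1/10, a_2 = -1/5, a_3 = 4/5, a_4 = -4/3.
c0 = a_0 = 3/40. Peel one level at a time: if S = 1 + c*λ/S' with S'(0) = 1, then c is the λ-coefficient of S and S' = c*λ/(S - 1).
S_1 = c0/f = 1 + (4/3)*λ + (40/9)*λ^2 + ...; c1 = 4/3.
S_2 = c1*λ/(S_1 - 1) = 1 + (-10/3)*λ + (12)*λ^2 + ...; c2 = -10/3.
S_3 = c2*λ/(S_2 - 1) = 1 + (18/5)*λ + (-76/25)*λ^2 + ...; c3 = 18/5.
S_4 = c3*λ/(S_3 - 1) = 1 + (38/45)*λ + ...; c4 = 38/45.

The regular C-fraction coefficients are [3/40, 4/3, -10/3, 18/5, 38/45].


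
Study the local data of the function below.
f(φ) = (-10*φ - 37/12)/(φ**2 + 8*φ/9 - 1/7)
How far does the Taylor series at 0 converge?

The radius of convergence is -4/9 + (1/63)*sqrt(1351).

Denominator factor (φ**2 + 8*φ/9 - 1/7): discriminant 772/567, real irrational roots -4/9 + (1/63)*sqrt(1351) and -4/9 - (1/63)*sqrt(1351); poles of order 1, moduli -4/9 + (1/63)*sqrt(1351) and 4/9 + (1/63)*sqrt(1351).
The radius of convergence is the smallest modulus among the singular points: -4/9 + (1/63)*sqrt(1351).


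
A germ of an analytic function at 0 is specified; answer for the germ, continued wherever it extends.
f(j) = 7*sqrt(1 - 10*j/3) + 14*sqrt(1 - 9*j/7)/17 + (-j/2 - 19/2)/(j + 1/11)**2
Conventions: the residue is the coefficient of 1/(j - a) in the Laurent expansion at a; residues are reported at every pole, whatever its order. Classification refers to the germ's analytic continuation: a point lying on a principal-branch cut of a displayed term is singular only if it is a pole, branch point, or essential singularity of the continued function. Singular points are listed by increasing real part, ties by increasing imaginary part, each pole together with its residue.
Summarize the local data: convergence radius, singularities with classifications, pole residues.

Radius of convergence at 0: 1/11.
At -1/11: a pole of order 2; residue -1/2.
At 3/10: an algebraic (square-root) branch point.
At 7/9: an algebraic (square-root) branch point.

Denominator factor (j + 1/11)^2: pole of order 2 at -1/11, modulus 1/11.
Branch term (7)*sqrt(1 - j/(3/10)): its argument vanishes at j = 3/10, a square-root branch point, modulus 3/10.
Branch term (14/17)*sqrt(1 - j/(7/9)): its argument vanishes at j = 7/9, a square-root branch point, modulus 7/9.
The radius of convergence is the smallest modulus among the singular points: 1/11.
The branch terms are analytic at -1/11 and contribute nothing to the residue; only the rational part matters.
At the order-2 pole -1/11 set g(j) = (j - (-1/11))^2*(rational part) = -j/2 - 19/2.
Order-2 pole: residue = g'(a); g'(-1/11) = -1/2, so the residue is -1/2.
List the singular points by increasing real part (a conjugate pair: the negative imaginary part first).


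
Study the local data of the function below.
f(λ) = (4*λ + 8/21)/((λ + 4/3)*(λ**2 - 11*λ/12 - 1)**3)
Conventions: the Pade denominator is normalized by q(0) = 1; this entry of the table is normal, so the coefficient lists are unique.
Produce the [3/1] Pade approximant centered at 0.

Taylor coefficients needed (expand at 0): a_0 = -2/7, a_1 = -2, a_2 = 313/42, a_3 = -73697/3024, a_4 = 215803/3456.
Write the denominator as Q(λ) = 1 + q1*λ. Requiring Q*f - P = O(λ^5) with deg P <= 3 kills the coefficients of λ^4..λ^4 in Q*f:
  λ^4: a_4 + q1*a_3 = 0, i.e. 215803/3456 + (-73697/3024)*q1 = 0.
Solving this linear system: q1 = 1510621/589576.
The numerator is Q*f truncated at degree 3: P0 = a_0 = -2/7; P1 = a_1 + q1*a_0 = -805379/294788; P2 = a_2 + q1*a_1 = 14411281/6190548; P3 = a_3 + q1*a_2 = -293957113/55714932.

The Pade approximant has numerator coefficients [-2/7, -805379/294788, 14411281/6190548, -293957113/55714932]; denominator coefficients [1, 1510621/589576].


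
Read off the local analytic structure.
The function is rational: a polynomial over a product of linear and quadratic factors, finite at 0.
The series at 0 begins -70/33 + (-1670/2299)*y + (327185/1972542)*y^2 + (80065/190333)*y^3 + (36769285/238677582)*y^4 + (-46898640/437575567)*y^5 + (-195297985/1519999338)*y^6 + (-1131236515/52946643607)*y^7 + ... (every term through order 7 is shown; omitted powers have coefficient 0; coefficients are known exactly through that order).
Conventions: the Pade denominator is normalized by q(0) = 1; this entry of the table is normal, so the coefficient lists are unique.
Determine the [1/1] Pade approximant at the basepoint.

Taylor coefficients needed (read off): a_0 = -70/33, a_1 = -1670/2299, a_2 = 327185/1972542.
Write the denominator as Q(y) = 1 + q1*y. Requiring Q*f - P = O(y^3) with deg P <= 1 kills the coefficients of y^2..y^2 in Q*f:
  y^2: a_2 + q1*a_1 = 0, i.e. 327185/1972542 + (-1670/2299)*q1 = 0.
Solving this linear system: q1 = 65437/286572.
The numerator is Q*f truncated at degree 1: P0 = a_0 = -70/33; P1 = a_1 + q1*a_0 = -9888715/8167302.

The Pade approximant has numerator coefficients [-70/33, -9888715/8167302]; denominator coefficients [1, 65437/286572].


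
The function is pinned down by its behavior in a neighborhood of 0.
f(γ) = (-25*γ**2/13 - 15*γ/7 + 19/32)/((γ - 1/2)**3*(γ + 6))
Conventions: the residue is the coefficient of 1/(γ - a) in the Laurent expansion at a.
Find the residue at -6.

The residue is 162431/799708.

At the order-1 pole -6 set g(γ) = (γ - (-6))*f(γ) = (-25*γ**2/13 - 15*γ/7 + 19/32)/(γ - 1/2)**3.
Simple pole: residue = g(a) at a = -6, which is 162431/799708.


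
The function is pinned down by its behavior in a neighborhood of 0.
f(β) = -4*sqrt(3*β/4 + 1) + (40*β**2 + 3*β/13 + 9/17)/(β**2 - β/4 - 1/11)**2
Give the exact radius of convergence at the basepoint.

The radius of convergence is -1/8 + (5/88)*sqrt(33).

Denominator factor (β**2 - β/4 - 1/11)^2: discriminant 75/176, real irrational roots 1/8 + (5/88)*sqrt(33) and 1/8 - (5/88)*sqrt(33); poles of order 2, moduli 1/8 + (5/88)*sqrt(33) and -1/8 + (5/88)*sqrt(33).
Branch term (-4)*sqrt(1 - β/(-4/3)): its argument vanishes at β = -4/3, a square-root branch point, modulus 4/3.
The radius of convergence is the smallest modulus among the singular points: -1/8 + (5/88)*sqrt(33).


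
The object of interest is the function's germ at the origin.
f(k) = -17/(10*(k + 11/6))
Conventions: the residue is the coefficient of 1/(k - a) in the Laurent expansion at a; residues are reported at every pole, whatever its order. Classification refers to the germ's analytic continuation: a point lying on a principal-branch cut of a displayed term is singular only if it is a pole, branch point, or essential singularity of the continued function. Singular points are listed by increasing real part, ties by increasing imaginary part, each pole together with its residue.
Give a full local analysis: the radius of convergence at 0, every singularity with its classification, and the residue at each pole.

Denominator factor (k + 11/6): pole of order 1 at -11/6, modulus 11/6.
The radius of convergence is the smallest modulus among the singular points: 11/6.
At the order-1 pole -11/6 set g(k) = (k - (-11/6))*f(k) = -17/10.
Simple pole: residue = g(a) at a = -11/6, which is -17/10.

Radius of convergence at 0: 11/6.
At -11/6: a pole of order 1; residue -17/10.


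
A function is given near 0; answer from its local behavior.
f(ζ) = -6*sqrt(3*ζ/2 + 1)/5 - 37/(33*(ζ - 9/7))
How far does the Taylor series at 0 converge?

The radius of convergence is 2/3.

Denominator factor (ζ - 9/7): pole of order 1 at 9/7, modulus 9/7.
Branch term (-6/5)*sqrt(1 - ζ/(-2/3)): its argument vanishes at ζ = -2/3, a square-root branch point, modulus 2/3.
The radius of convergence is the smallest modulus among the singular points: 2/3.


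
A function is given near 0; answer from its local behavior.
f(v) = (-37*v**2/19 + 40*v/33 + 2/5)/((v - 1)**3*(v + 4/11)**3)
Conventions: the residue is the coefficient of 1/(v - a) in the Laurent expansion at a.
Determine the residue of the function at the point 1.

The residue is 81727393/72140625.

At the order-3 pole 1 set g(v) = (v - (1))^3*f(v) = (-37*v**2/19 + 40*v/33 + 2/5)/(v + 4/11)**3.
Order-3 pole: residue = g''(a)/2; g''(1) = 163454786/72140625, so the residue is 81727393/72140625.


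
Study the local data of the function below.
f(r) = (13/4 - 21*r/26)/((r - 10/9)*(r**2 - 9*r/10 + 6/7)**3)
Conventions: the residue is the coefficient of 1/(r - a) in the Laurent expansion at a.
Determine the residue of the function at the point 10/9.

At the order-1 pole 10/9 set g(r) = (r - (10/9))*f(r) = (13/4 - 21*r/26)/(r**2 - 9*r/10 + 6/7)**3.
Simple pole: residue = g(a) at a = 10/9, which is 22299441507/12333186268.

The residue is 22299441507/12333186268.


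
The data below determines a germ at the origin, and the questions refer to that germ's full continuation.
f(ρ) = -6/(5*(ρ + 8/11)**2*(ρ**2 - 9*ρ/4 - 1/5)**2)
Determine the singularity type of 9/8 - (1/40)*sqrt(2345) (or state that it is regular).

The denominator factor ρ**2 - 9*ρ/4 - 1/5 vanishes at 9/8 - (1/40)*sqrt(2345) and appears to the power 2; the numerator there equals -6/5, nonzero, and no other factor vanishes.
Hence a pole whose order is the multiplicity, 2.

The point is a pole of order 2.


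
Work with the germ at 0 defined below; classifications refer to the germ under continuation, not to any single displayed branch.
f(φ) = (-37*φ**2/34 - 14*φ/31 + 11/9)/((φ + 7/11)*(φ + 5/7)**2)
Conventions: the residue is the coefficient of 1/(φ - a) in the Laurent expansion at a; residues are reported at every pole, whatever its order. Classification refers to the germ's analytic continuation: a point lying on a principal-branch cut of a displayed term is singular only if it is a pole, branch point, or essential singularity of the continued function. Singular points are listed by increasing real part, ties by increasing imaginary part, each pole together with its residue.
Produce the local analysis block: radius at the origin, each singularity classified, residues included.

Denominator factor (φ + 5/7)^2: pole of order 2 at -5/7, modulus 5/7.
Denominator factor (φ + 7/11): pole of order 1 at -7/11, modulus 7/11.
The radius of convergence is the smallest modulus among the singular points: 7/11.
At the order-2 pole -5/7 set g(φ) = (φ - (-5/7))^2*f(φ) = (-37*φ**2/34 - 14*φ/31 + 11/9)/(φ + 7/11).
Order-2 pole: residue = g'(a); g'(-5/7) = -60490463/341496, so the residue is -60490463/341496.
At the order-1 pole -7/11 set g(φ) = (φ - (-7/11))*f(φ) = (-37*φ**2/34 - 14*φ/31 + 11/9)/(φ + 5/7)**2.
Simple pole: residue = g(a) at a = -7/11, which is 60118835/341496.
List the singular points by increasing real part (a conjugate pair: the negative imaginary part first).

Radius of convergence at 0: 7/11.
At -5/7: a pole of order 2; residue -60490463/341496.
At -7/11: a pole of order 1; residue 60118835/341496.


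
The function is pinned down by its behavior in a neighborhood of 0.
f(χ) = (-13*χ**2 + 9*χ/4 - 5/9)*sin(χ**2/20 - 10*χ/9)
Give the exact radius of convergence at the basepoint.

The radius of convergence is infinite.

The factor sin(χ**2/20 - 10*χ/9) is entire and contributes no finite singular point.
The polynomial part has no poles.
No finite singular points: the Taylor series at 0 converges everywhere.


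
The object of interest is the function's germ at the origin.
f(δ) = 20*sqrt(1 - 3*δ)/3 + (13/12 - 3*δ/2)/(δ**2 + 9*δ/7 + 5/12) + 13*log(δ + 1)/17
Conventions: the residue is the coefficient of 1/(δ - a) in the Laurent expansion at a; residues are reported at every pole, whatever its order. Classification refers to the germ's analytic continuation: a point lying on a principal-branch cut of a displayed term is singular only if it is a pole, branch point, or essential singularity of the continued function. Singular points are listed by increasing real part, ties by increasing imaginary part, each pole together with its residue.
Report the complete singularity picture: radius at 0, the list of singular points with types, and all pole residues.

Denominator factor (δ**2 + 9*δ/7 + 5/12): discriminant -2/147, complex-conjugate roots (-9/14) + ((1/42)*sqrt(6))*i and (-9/14) - ((1/42)*sqrt(6))*i; poles of order 1, moduli (1/6)*sqrt(15) and (1/6)*sqrt(15).
Branch term (13/17)*log(1 - δ/(-1)): its argument vanishes at δ = -1, a logarithmic branch point, modulus 1.
Branch term (20/3)*sqrt(1 - δ/(1/3)): its argument vanishes at δ = 1/3, a square-root branch point, modulus 1/3.
The radius of convergence is the smallest modulus among the singular points: 1/3.
The branch terms are analytic at (-9/14) - ((1/42)*sqrt(6))*i and contribute nothing to the residue; only the rational part matters.
The factor δ**2 + 9*δ/7 + 5/12 splits as (δ - a)(δ - a') with a = (-9/14) - ((1/42)*sqrt(6))*i, a' = (-9/14) + ((1/42)*sqrt(6))*i. At the order-1 pole a set g(δ) = (δ - a)*(rational part) = [13/12 - 3*δ/2] / (δ - a').
Simple pole: residue = g(a) at a = (-9/14) - ((1/42)*sqrt(6))*i, which is (-3/4) + ((43/6)*sqrt(6))*i.
The branch terms are analytic at (-9/14) + ((1/42)*sqrt(6))*i and contribute nothing to the residue; only the rational part matters.
The factor δ**2 + 9*δ/7 + 5/12 splits as (δ - a)(δ - a') with a = (-9/14) + ((1/42)*sqrt(6))*i, a' = (-9/14) - ((1/42)*sqrt(6))*i. At the order-1 pole a set g(δ) = (δ - a)*(rational part) = [13/12 - 3*δ/2] / (δ - a').
Simple pole: residue = g(a) at a = (-9/14) + ((1/42)*sqrt(6))*i, which is (-3/4) - ((43/6)*sqrt(6))*i.
List the singular points by increasing real part (a conjugate pair: the negative imaginary part first).

Radius of convergence at 0: 1/3.
At -1: a logarithmic branch point.
At (-9/14) - ((1/42)*sqrt(6))*i: a pole of order 1; residue (-3/4) + ((43/6)*sqrt(6))*i.
At (-9/14) + ((1/42)*sqrt(6))*i: a pole of order 1; residue (-3/4) - ((43/6)*sqrt(6))*i.
At 1/3: an algebraic (square-root) branch point.


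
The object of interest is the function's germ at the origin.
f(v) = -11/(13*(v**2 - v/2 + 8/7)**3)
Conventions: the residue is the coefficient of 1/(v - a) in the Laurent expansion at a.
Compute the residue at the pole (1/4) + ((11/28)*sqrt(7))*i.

The residue is ((9408/190333)*sqrt(7))*i.

The factor v**2 - v/2 + 8/7 splits as (v - a)(v - a') with a = (1/4) + ((11/28)*sqrt(7))*i, a' = (1/4) - ((11/28)*sqrt(7))*i. At the order-3 pole a set g(v) = (v - a)^3*f(v) = [-11/13] / (v - a')^3.
Order-3 pole: residue = g''(a)/2; g''((1/4) + ((11/28)*sqrt(7))*i) = ((18816/190333)*sqrt(7))*i, so the residue is ((9408/190333)*sqrt(7))*i.


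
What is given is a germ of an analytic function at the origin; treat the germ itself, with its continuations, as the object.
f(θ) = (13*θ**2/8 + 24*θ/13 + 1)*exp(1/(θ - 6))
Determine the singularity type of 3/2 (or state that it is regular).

The point is a regular point.

There is no denominator, hence no pole anywhere.
The essential point of exp(1/(θ - (6))) is 6, not 3/2.
So the germ continues analytically to 3/2.


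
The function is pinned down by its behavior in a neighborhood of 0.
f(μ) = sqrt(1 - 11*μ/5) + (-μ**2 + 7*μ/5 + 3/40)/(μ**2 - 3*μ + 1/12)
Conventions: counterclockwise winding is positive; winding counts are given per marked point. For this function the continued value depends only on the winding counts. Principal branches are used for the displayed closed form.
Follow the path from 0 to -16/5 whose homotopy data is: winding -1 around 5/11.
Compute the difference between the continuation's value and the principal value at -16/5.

The rational part is single-valued and drops out of the difference; each branch term changes only by its own monodromy.
(1)*sqrt(1 - μ/(5/11)): winding -1 is odd, the square root flips sign, contributing -2*(1)*sqrt(1 - (-16/5)/(5/11)) = -2*(1)*sqrt(201/25) = -(2/5)*sqrt(201).
Summing the contributions at μ = -16/5 gives -(2/5)*sqrt(201).

Continued minus principal equals -(2/5)*sqrt(201).


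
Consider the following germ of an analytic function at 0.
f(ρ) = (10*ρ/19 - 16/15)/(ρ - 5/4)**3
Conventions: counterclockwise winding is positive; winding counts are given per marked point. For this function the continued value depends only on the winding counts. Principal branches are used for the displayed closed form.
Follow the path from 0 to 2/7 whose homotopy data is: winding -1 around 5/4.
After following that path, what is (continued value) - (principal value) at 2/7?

The function is rational, hence single-valued: continuing it around any pole returns the same value, so the difference is 0.

Continued minus principal equals 0.


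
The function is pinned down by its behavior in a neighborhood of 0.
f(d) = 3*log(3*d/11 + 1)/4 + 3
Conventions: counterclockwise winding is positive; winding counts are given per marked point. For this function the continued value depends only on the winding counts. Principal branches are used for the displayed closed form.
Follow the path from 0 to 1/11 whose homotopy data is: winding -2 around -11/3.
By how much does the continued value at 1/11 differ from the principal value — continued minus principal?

The rational part is single-valued and drops out of the difference; each branch term changes only by its own monodromy.
(3/4)*log(1 - d/(-11/3)): each positive loop around -11/3 adds 2*pi*i to the log, so winding -2 contributes (3/4)*(-2)*2*pi*i = -(3)*pi*i.
Summing the contributions at d = 1/11 gives -(3)*pi*i.

Continued minus principal equals -(3)*pi*i.


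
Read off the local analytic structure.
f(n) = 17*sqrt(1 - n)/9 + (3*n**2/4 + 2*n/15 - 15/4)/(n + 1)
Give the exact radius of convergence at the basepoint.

The radius of convergence is 1.

Denominator factor (n + 1): pole of order 1 at -1, modulus 1.
Branch term (17/9)*sqrt(1 - n/(1)): its argument vanishes at n = 1, a square-root branch point, modulus 1.
The radius of convergence is the smallest modulus among the singular points: 1.


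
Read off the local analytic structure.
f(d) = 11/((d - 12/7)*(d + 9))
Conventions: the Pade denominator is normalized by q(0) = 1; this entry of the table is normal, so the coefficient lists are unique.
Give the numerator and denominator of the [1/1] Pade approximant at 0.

The Pade approximant has numerator coefficients [-77/108, 539/5508]; denominator coefficients [1, -373/612].

Taylor coefficients needed (expand at 0): a_0 = -77/108, a_1 = -1309/3888, a_2 = -28721/139968.
Write the denominator as Q(d) = 1 + q1*d. Requiring Q*f - P = O(d^3) with deg P <= 1 kills the coefficients of d^2..d^2 in Q*f:
  d^2: a_2 + q1*a_1 = 0, i.e. -28721/139968 + (-1309/3888)*q1 = 0.
Solving this linear system: q1 = -373/612.
The numerator is Q*f truncated at degree 1: P0 = a_0 = -77/108; P1 = a_1 + q1*a_0 = 539/5508.


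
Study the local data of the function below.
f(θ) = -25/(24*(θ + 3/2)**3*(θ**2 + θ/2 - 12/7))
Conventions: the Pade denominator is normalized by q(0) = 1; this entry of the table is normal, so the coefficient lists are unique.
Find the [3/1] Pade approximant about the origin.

The Pade approximant has numerator coefficients [175/972, -351925/3534921, 1485400/10604763, 42700/10604763]; denominator coefficients [1, 44819/38792].

Taylor coefficients needed (expand at 0): a_0 = 175/972, a_1 = -7175/23328, a_2 = 277375/559872, a_3 = -848575/1492992, a_4 = 7843325/11943936.
Write the denominator as Q(θ) = 1 + q1*θ. Requiring Q*f - P = O(θ^5) with deg P <= 3 kills the coefficients of θ^4..θ^4 in Q*f:
  θ^4: a_4 + q1*a_3 = 0, i.e. 7843325/11943936 + (-848575/1492992)*q1 = 0.
Solving this linear system: q1 = 44819/38792.
The numerator is Q*f truncated at degree 3: P0 = a_0 = 175/972; P1 = a_1 + q1*a_0 = -351925/3534921; P2 = a_2 + q1*a_1 = 1485400/10604763; P3 = a_3 + q1*a_2 = 42700/10604763.


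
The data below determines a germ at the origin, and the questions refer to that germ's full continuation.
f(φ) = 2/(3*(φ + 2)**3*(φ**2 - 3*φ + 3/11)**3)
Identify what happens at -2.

The point is a pole of order 3.

The denominator factor φ + 2 vanishes at -2 and appears to the power 3; the numerator there equals 2/3, nonzero, and no other factor vanishes.
Hence a pole whose order is the multiplicity, 3.


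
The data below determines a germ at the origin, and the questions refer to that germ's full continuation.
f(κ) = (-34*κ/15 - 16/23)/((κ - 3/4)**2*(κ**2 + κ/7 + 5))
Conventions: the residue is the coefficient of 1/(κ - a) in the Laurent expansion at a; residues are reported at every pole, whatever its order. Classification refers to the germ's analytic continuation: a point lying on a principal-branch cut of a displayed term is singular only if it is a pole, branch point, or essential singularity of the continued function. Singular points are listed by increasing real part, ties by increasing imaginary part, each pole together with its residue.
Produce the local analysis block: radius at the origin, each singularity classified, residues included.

Radius of convergence at 0: 3/4.
At (-1/14) - ((1/14)*sqrt(979))*i: a pole of order 1; residue (838768/6048375) + ((633318896/136191259875)*sqrt(979))*i.
At (-1/14) + ((1/14)*sqrt(979))*i: a pole of order 1; residue (838768/6048375) - ((633318896/136191259875)*sqrt(979))*i.
At 3/4: a pole of order 2; residue -1677536/6048375.


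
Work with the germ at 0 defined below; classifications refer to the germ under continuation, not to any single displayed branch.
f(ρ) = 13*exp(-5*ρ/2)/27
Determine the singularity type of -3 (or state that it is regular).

The point is a regular point.

There is no denominator, hence no pole anywhere.
The factor exp(-5*ρ/2) is entire.
So the germ continues analytically to -3.


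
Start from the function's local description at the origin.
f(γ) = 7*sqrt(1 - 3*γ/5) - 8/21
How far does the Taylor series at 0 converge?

The radius of convergence is 5/3.

Branch term (7)*sqrt(1 - γ/(5/3)): its argument vanishes at γ = 5/3, a square-root branch point, modulus 5/3.
The radius of convergence is the smallest modulus among the singular points: 5/3.


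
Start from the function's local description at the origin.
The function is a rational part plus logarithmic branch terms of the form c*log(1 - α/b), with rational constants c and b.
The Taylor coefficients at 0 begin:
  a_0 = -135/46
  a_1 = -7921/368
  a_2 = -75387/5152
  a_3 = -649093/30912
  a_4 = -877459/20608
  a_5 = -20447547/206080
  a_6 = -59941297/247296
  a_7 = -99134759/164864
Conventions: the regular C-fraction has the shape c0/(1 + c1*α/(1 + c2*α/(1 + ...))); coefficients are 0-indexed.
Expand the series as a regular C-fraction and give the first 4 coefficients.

The regular C-fraction coefficients are [-135/46, -7921/1080, 398486707/59882760, 74115627120/960647497523].

Taylor coefficients (read off): a_0 = -135/46, a_1 = -7921/368, a_2 = -75387/5152, a_3 = -649093/30912.
c0 = a_0 = -135/46. Peel one level at a time: if S = 1 + c*α/S' with S'(0) = 1, then c is the α-coefficient of S and S' = c*α/(S - 1).
S_1 = c0/f = 1 + (-7921/1080)*α + (398486707/8164800)*α^2 + ...; c1 = -7921/1080.
S_2 = c1*α/(S_1 - 1) = 1 + (398486707/59882760)*α + (-4735165066/9223109427)*α^2 + ...; c2 = 398486707/59882760.
S_3 = c2*α/(S_2 - 1) = 1 + (74115627120/960647497523)*α + ...; c3 = 74115627120/960647497523.


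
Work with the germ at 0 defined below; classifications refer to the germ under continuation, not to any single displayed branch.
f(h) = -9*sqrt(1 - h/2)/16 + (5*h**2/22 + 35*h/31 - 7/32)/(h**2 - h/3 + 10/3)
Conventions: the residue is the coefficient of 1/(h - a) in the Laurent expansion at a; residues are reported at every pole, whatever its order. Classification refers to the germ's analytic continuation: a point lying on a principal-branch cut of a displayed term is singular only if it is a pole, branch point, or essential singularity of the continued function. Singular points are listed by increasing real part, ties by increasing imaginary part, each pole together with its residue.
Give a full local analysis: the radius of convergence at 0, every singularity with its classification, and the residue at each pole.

Denominator factor (h**2 - h/3 + 10/3): discriminant -119/9, complex-conjugate roots (1/6) + ((1/6)*sqrt(119))*i and (1/6) - ((1/6)*sqrt(119))*i; poles of order 1, moduli (1/3)*sqrt(30) and (1/3)*sqrt(30).
Branch term (-9/16)*sqrt(1 - h/(2)): its argument vanishes at h = 2, a square-root branch point, modulus 2.
The radius of convergence is the smallest modulus among the singular points: (1/3)*sqrt(30).
The branch term is analytic at (1/6) - ((1/6)*sqrt(119))*i and contributes nothing to the residue; only the rational part matters.
The factor h**2 - h/3 + 10/3 splits as (h - a)(h - a') with a = (1/6) - ((1/6)*sqrt(119))*i, a' = (1/6) + ((1/6)*sqrt(119))*i. At the order-1 pole a set g(h) = (h - a)*(rational part) = [5*h**2/22 + 35*h/31 - 7/32] / (h - a').
Simple pole: residue = g(a) at a = (1/6) - ((1/6)*sqrt(119))*i, which is (2465/4092) - ((76163/3895584)*sqrt(119))*i.
The branch term is analytic at (1/6) + ((1/6)*sqrt(119))*i and contributes nothing to the residue; only the rational part matters.
The factor h**2 - h/3 + 10/3 splits as (h - a)(h - a') with a = (1/6) + ((1/6)*sqrt(119))*i, a' = (1/6) - ((1/6)*sqrt(119))*i. At the order-1 pole a set g(h) = (h - a)*(rational part) = [5*h**2/22 + 35*h/31 - 7/32] / (h - a').
Simple pole: residue = g(a) at a = (1/6) + ((1/6)*sqrt(119))*i, which is (2465/4092) + ((76163/3895584)*sqrt(119))*i.
List the singular points by increasing real part (a conjugate pair: the negative imaginary part first).

Radius of convergence at 0: (1/3)*sqrt(30).
At (1/6) - ((1/6)*sqrt(119))*i: a pole of order 1; residue (2465/4092) - ((76163/3895584)*sqrt(119))*i.
At (1/6) + ((1/6)*sqrt(119))*i: a pole of order 1; residue (2465/4092) + ((76163/3895584)*sqrt(119))*i.
At 2: an algebraic (square-root) branch point.


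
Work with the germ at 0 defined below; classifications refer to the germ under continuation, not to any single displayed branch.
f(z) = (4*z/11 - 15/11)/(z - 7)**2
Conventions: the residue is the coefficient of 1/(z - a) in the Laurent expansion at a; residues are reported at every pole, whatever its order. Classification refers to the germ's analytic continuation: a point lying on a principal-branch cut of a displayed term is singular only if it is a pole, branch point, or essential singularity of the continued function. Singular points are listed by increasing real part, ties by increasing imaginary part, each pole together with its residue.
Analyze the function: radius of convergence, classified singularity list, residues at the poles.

Radius of convergence at 0: 7.
At 7: a pole of order 2; residue 4/11.

Denominator factor (z - 7)^2: pole of order 2 at 7, modulus 7.
The radius of convergence is the smallest modulus among the singular points: 7.
At the order-2 pole 7 set g(z) = (z - (7))^2*f(z) = 4*z/11 - 15/11.
Order-2 pole: residue = g'(a); g'(7) = 4/11, so the residue is 4/11.


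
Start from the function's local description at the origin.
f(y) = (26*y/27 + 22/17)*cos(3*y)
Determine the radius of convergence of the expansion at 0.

The factor cos(3*y) is entire and contributes no finite singular point.
The polynomial part has no poles.
No finite singular points: the Taylor series at 0 converges everywhere.

The radius of convergence is infinite.


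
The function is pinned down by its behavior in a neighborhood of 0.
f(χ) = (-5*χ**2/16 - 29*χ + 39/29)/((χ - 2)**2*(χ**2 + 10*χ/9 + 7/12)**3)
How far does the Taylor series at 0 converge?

The radius of convergence is (1/6)*sqrt(21).

Denominator factor (χ**2 + 10*χ/9 + 7/12)^3: discriminant -89/81, complex-conjugate roots (-5/9) + ((1/18)*sqrt(89))*i and (-5/9) - ((1/18)*sqrt(89))*i; poles of order 3, moduli (1/6)*sqrt(21) and (1/6)*sqrt(21).
Denominator factor (χ - 2)^2: pole of order 2 at 2, modulus 2.
The radius of convergence is the smallest modulus among the singular points: (1/6)*sqrt(21).


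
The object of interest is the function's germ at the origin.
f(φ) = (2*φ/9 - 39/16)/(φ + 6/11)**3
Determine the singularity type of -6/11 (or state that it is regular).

The point is a pole of order 3.

The denominator factor φ + 6/11 vanishes at -6/11 and appears to the power 3; the numerator there equals -1351/528, nonzero, and no other factor vanishes.
Hence a pole whose order is the multiplicity, 3.


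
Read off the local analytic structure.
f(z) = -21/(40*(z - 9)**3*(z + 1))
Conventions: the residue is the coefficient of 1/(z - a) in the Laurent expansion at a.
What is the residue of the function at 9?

At the order-3 pole 9 set g(z) = (z - (9))^3*f(z) = -21/(40*(z + 1)).
Order-3 pole: residue = g''(a)/2; g''(9) = -21/20000, so the residue is -21/40000.

The residue is -21/40000.


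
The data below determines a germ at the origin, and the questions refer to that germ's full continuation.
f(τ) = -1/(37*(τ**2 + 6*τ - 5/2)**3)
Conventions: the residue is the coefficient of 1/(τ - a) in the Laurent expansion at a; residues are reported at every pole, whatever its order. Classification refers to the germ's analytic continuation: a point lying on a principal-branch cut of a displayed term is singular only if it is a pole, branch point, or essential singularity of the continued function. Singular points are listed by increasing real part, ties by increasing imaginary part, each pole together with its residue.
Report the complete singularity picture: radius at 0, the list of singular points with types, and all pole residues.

Radius of convergence at 0: -3 + (1/2)*sqrt(46).
At -3 - (1/2)*sqrt(46): a pole of order 3; residue (3/1800716)*sqrt(46).
At -3 + (1/2)*sqrt(46): a pole of order 3; residue -(3/1800716)*sqrt(46).

Denominator factor (τ**2 + 6*τ - 5/2)^3: discriminant 46, real irrational roots -3 + (1/2)*sqrt(46) and -3 - (1/2)*sqrt(46); poles of order 3, moduli -3 + (1/2)*sqrt(46) and 3 + (1/2)*sqrt(46).
The radius of convergence is the smallest modulus among the singular points: -3 + (1/2)*sqrt(46).
The factor τ**2 + 6*τ - 5/2 splits as (τ - a)(τ - a') with a = -3 - (1/2)*sqrt(46), a' = -3 + (1/2)*sqrt(46). At the order-3 pole a set g(τ) = (τ - a)^3*f(τ) = [-1/37] / (τ - a')^3.
Order-3 pole: residue = g''(a)/2; g''(-3 - (1/2)*sqrt(46)) = (3/900358)*sqrt(46), so the residue is (3/1800716)*sqrt(46).
The factor τ**2 + 6*τ - 5/2 splits as (τ - a)(τ - a') with a = -3 + (1/2)*sqrt(46), a' = -3 - (1/2)*sqrt(46). At the order-3 pole a set g(τ) = (τ - a)^3*f(τ) = [-1/37] / (τ - a')^3.
Order-3 pole: residue = g''(a)/2; g''(-3 + (1/2)*sqrt(46)) = -(3/900358)*sqrt(46), so the residue is -(3/1800716)*sqrt(46).
List the singular points by increasing real part (a conjugate pair: the negative imaginary part first).


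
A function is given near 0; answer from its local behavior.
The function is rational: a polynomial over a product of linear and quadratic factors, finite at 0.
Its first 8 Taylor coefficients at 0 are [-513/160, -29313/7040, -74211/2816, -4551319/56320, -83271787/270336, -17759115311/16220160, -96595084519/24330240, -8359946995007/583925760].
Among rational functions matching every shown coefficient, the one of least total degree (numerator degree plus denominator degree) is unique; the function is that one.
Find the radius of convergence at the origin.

The radius of convergence is -5/3 + (1/3)*sqrt(34).

No rational of total degree below 6 reproduces all 8 coefficients; solving the [1/5] Pade equations on them gives f(k) = (18*k/11 + 38/5)/((k + 4/3)**3*(k**2 + 10*k/3 - 1)), whose expansion matches every shown term.
Denominator factor (k + 4/3)^3: pole of order 3 at -4/3, modulus 4/3.
Denominator factor (k**2 + 10*k/3 - 1): discriminant 136/9, real irrational roots -5/3 + (1/3)*sqrt(34) and -5/3 - (1/3)*sqrt(34); poles of order 1, moduli -5/3 + (1/3)*sqrt(34) and 5/3 + (1/3)*sqrt(34).
The radius of convergence is the smallest modulus among the singular points: -5/3 + (1/3)*sqrt(34).


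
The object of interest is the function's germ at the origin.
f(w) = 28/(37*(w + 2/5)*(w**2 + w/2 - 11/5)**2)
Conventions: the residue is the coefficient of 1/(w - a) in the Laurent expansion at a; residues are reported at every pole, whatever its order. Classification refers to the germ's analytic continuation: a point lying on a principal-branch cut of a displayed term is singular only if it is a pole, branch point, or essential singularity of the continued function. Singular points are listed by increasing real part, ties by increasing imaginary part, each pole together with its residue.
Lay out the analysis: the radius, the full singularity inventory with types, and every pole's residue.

Radius of convergence at 0: 2/5.
At -1/4 - (1/20)*sqrt(905): a pole of order 2; residue -625/8288 - (101475/271523168)*sqrt(905).
At -2/5: a pole of order 1; residue 625/4144.
At -1/4 + (1/20)*sqrt(905): a pole of order 2; residue -625/8288 + (101475/271523168)*sqrt(905).


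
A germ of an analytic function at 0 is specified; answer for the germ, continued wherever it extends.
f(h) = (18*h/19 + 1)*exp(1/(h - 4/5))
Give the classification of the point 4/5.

The exponent 1/(h - (4/5)) has a pole at 4/5, so exp(1/(h - (4/5))) takes every nonzero value near it: an essential singularity (not a pole of any order).

The point is an essential singularity.


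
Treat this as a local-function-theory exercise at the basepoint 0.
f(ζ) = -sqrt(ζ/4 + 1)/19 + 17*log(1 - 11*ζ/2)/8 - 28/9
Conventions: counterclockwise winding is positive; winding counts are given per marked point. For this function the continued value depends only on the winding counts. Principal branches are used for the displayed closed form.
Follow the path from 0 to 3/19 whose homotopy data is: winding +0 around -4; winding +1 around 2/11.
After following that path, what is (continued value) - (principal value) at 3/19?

The rational part is single-valued and drops out of the difference; each branch term changes only by its own monodromy.
(-1/19)*sqrt(1 - ζ/(-4)): winding +0 is even, the square root returns to the same sheet, contribution 0.
(17/8)*log(1 - ζ/(2/11)): each positive loop around 2/11 adds 2*pi*i to the log, so winding +1 contributes (17/8)*(1)*2*pi*i = (17/4)*pi*i.
Summing the contributions at ζ = 3/19 gives (17/4)*pi*i.

Continued minus principal equals (17/4)*pi*i.


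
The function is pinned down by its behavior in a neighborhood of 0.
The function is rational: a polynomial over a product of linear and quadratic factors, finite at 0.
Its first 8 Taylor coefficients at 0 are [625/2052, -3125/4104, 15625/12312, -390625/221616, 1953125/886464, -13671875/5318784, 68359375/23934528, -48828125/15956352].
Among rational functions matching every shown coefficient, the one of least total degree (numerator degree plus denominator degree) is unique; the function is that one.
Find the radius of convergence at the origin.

The radius of convergence is 6/5.

No rational of total degree below 3 reproduces all 8 coefficients; solving the [0/3] Pade equations on them gives f(δ) = 10/(19*(δ + 6/5)**3), whose expansion matches every shown term.
Denominator factor (δ + 6/5)^3: pole of order 3 at -6/5, modulus 6/5.
The radius of convergence is the smallest modulus among the singular points: 6/5.


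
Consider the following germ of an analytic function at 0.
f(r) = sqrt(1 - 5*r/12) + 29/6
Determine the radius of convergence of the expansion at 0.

Branch term (1)*sqrt(1 - r/(12/5)): its argument vanishes at r = 12/5, a square-root branch point, modulus 12/5.
The radius of convergence is the smallest modulus among the singular points: 12/5.

The radius of convergence is 12/5.


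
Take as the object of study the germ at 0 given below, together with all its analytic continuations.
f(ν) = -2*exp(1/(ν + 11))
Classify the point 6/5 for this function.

There is no denominator, hence no pole anywhere.
The essential point of exp(1/(ν - (-11))) is -11, not 6/5.
So the germ continues analytically to 6/5.

The point is a regular point.


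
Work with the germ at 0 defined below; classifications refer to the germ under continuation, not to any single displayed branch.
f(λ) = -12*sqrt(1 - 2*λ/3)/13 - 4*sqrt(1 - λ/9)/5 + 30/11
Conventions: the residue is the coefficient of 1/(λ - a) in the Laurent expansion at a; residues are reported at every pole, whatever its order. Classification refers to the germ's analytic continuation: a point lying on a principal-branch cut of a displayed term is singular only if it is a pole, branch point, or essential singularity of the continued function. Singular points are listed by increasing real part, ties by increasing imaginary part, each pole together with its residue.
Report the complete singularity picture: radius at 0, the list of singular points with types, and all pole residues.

Radius of convergence at 0: 3/2.
At 3/2: an algebraic (square-root) branch point.
At 9: an algebraic (square-root) branch point.

Branch term (-4/5)*sqrt(1 - λ/(9)): its argument vanishes at λ = 9, a square-root branch point, modulus 9.
Branch term (-12/13)*sqrt(1 - λ/(3/2)): its argument vanishes at λ = 3/2, a square-root branch point, modulus 3/2.
The radius of convergence is the smallest modulus among the singular points: 3/2.
List the singular points by increasing real part (a conjugate pair: the negative imaginary part first).


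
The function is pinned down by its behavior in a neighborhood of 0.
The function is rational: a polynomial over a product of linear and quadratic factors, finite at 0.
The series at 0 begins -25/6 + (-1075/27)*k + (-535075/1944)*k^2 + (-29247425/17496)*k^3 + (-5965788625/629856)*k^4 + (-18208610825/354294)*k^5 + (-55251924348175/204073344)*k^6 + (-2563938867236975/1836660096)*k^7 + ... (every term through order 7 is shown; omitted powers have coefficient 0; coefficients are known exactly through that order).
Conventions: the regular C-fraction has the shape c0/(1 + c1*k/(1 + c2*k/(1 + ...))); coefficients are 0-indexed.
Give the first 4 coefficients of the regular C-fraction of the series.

The regular C-fraction coefficients are [-25/6, -86/9, 909/344, -76329/34744].

Taylor coefficients (read off): a_0 = -25/6, a_1 = -1075/27, a_2 = -535075/1944, a_3 = -29247425/17496.
c0 = a_0 = -25/6. Peel one level at a time: if S = 1 + c*k/S' with S'(0) = 1, then c is the k-coefficient of S and S' = c*k/(S - 1).
S_1 = c0/f = 1 + (-86/9)*k + (101/4)*k^2 + ...; c1 = -86/9.
S_2 = c1*k/(S_1 - 1) = 1 + (909/344)*k + (686961/118336)*k^2 + ...; c2 = 909/344.
S_3 = c2*k/(S_2 - 1) = 1 + (-76329/34744)*k + ...; c3 = -76329/34744.


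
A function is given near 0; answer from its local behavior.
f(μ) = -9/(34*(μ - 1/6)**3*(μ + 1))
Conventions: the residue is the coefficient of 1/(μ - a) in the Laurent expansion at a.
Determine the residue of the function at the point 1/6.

At the order-3 pole 1/6 set g(μ) = (μ - (1/6))^3*f(μ) = -9/(34*(μ + 1)).
Order-3 pole: residue = g''(a)/2; g''(1/6) = -1944/5831, so the residue is -972/5831.

The residue is -972/5831.


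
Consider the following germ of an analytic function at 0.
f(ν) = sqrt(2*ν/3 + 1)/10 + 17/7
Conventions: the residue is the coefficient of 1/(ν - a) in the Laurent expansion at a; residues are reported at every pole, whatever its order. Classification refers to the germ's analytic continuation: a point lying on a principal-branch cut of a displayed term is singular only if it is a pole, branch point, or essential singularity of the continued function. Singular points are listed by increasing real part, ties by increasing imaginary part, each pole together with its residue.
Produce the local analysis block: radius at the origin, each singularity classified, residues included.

Radius of convergence at 0: 3/2.
At -3/2: an algebraic (square-root) branch point.

Branch term (1/10)*sqrt(1 - ν/(-3/2)): its argument vanishes at ν = -3/2, a square-root branch point, modulus 3/2.
The radius of convergence is the smallest modulus among the singular points: 3/2.
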